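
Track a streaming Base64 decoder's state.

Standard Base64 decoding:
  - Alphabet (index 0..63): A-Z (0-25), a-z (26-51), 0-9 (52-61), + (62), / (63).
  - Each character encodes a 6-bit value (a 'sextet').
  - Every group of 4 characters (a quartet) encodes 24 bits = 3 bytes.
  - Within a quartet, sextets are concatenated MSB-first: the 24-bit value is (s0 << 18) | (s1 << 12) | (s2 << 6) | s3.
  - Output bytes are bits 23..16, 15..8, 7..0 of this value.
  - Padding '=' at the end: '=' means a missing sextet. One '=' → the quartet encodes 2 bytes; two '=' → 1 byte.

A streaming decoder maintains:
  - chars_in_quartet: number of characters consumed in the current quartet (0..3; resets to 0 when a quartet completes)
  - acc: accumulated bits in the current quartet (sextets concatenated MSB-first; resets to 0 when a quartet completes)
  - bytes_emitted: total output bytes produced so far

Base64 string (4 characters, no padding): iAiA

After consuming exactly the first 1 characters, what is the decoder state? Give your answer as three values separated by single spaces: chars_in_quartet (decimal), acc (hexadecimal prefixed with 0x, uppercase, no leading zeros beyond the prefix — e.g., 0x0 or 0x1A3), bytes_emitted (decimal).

Answer: 1 0x22 0

Derivation:
After char 0 ('i'=34): chars_in_quartet=1 acc=0x22 bytes_emitted=0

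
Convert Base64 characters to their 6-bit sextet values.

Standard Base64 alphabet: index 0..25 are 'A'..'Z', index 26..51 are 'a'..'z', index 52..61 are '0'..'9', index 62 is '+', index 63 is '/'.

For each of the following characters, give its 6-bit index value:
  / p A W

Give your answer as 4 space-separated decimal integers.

'/': index 63
'p': a..z range, 26 + ord('p') − ord('a') = 41
'A': A..Z range, ord('A') − ord('A') = 0
'W': A..Z range, ord('W') − ord('A') = 22

Answer: 63 41 0 22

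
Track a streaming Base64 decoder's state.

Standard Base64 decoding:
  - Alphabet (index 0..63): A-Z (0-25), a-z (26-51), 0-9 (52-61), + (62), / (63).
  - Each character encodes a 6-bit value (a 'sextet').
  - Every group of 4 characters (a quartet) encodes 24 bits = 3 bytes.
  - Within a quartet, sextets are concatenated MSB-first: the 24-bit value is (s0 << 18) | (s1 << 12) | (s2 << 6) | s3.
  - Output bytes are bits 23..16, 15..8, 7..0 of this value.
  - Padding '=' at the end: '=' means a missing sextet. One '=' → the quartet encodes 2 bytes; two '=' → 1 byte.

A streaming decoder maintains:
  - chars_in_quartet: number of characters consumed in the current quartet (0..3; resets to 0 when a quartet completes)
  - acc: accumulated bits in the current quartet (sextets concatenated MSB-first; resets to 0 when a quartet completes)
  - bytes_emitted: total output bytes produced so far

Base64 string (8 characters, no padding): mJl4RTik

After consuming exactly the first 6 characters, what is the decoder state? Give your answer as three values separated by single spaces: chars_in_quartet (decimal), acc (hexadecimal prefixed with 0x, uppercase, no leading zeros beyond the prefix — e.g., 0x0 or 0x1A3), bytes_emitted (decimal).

After char 0 ('m'=38): chars_in_quartet=1 acc=0x26 bytes_emitted=0
After char 1 ('J'=9): chars_in_quartet=2 acc=0x989 bytes_emitted=0
After char 2 ('l'=37): chars_in_quartet=3 acc=0x26265 bytes_emitted=0
After char 3 ('4'=56): chars_in_quartet=4 acc=0x989978 -> emit 98 99 78, reset; bytes_emitted=3
After char 4 ('R'=17): chars_in_quartet=1 acc=0x11 bytes_emitted=3
After char 5 ('T'=19): chars_in_quartet=2 acc=0x453 bytes_emitted=3

Answer: 2 0x453 3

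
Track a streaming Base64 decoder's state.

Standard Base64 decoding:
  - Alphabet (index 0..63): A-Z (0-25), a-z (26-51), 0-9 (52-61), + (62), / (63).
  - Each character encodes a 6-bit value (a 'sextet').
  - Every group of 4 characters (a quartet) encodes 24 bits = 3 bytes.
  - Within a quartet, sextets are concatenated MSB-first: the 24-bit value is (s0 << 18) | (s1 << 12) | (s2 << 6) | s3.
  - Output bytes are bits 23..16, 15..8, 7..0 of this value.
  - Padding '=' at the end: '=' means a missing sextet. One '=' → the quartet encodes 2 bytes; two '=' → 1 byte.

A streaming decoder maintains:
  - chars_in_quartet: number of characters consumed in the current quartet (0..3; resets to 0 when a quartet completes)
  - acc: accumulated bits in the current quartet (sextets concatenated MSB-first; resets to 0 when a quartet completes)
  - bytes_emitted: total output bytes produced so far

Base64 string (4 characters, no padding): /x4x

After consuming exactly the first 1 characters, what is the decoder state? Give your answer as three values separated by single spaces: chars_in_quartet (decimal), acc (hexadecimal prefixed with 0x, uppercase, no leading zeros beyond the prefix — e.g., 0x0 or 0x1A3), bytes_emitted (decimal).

After char 0 ('/'=63): chars_in_quartet=1 acc=0x3F bytes_emitted=0

Answer: 1 0x3F 0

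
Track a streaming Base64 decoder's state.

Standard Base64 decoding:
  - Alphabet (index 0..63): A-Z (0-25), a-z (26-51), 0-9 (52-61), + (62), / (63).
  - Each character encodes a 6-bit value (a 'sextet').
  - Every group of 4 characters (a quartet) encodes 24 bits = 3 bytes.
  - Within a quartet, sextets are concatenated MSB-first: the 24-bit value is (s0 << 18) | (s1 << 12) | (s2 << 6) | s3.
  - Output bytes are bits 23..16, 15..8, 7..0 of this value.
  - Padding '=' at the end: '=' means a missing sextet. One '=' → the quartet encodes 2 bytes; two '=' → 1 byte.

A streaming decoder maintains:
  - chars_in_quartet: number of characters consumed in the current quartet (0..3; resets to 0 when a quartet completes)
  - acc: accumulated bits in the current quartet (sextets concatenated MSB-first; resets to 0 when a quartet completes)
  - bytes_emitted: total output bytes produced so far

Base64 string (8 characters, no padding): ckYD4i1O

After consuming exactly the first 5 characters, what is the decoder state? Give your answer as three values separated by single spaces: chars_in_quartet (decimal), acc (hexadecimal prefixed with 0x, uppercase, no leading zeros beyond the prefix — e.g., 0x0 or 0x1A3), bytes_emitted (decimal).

Answer: 1 0x38 3

Derivation:
After char 0 ('c'=28): chars_in_quartet=1 acc=0x1C bytes_emitted=0
After char 1 ('k'=36): chars_in_quartet=2 acc=0x724 bytes_emitted=0
After char 2 ('Y'=24): chars_in_quartet=3 acc=0x1C918 bytes_emitted=0
After char 3 ('D'=3): chars_in_quartet=4 acc=0x724603 -> emit 72 46 03, reset; bytes_emitted=3
After char 4 ('4'=56): chars_in_quartet=1 acc=0x38 bytes_emitted=3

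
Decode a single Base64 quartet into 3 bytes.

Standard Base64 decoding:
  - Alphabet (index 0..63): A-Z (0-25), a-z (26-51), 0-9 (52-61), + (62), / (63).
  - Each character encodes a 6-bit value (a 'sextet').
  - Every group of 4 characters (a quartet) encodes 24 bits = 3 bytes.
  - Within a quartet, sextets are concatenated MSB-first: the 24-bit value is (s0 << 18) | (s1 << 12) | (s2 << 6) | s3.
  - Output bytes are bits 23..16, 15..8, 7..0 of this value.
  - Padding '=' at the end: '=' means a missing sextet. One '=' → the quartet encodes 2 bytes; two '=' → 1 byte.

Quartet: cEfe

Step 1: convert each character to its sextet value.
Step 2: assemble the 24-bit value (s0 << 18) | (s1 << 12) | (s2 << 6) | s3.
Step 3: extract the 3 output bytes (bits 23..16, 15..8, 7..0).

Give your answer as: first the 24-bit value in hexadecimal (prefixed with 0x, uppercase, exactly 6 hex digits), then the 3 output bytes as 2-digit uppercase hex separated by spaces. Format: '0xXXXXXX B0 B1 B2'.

Answer: 0x7047DE 70 47 DE

Derivation:
Sextets: c=28, E=4, f=31, e=30
24-bit: (28<<18) | (4<<12) | (31<<6) | 30
      = 0x700000 | 0x004000 | 0x0007C0 | 0x00001E
      = 0x7047DE
Bytes: (v>>16)&0xFF=70, (v>>8)&0xFF=47, v&0xFF=DE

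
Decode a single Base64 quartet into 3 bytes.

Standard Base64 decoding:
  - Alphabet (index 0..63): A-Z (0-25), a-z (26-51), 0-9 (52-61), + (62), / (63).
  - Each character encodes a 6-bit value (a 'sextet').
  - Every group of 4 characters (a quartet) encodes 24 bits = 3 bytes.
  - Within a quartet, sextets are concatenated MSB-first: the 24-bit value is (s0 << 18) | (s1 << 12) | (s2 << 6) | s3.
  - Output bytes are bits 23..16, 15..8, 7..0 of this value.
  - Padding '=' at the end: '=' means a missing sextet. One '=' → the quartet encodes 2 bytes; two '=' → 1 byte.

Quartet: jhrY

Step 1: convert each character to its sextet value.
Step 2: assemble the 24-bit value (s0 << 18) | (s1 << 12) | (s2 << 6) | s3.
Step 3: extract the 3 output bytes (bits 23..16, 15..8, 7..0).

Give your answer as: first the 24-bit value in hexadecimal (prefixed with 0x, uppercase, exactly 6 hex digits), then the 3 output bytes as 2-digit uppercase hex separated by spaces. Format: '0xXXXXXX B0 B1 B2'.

Sextets: j=35, h=33, r=43, Y=24
24-bit: (35<<18) | (33<<12) | (43<<6) | 24
      = 0x8C0000 | 0x021000 | 0x000AC0 | 0x000018
      = 0x8E1AD8
Bytes: (v>>16)&0xFF=8E, (v>>8)&0xFF=1A, v&0xFF=D8

Answer: 0x8E1AD8 8E 1A D8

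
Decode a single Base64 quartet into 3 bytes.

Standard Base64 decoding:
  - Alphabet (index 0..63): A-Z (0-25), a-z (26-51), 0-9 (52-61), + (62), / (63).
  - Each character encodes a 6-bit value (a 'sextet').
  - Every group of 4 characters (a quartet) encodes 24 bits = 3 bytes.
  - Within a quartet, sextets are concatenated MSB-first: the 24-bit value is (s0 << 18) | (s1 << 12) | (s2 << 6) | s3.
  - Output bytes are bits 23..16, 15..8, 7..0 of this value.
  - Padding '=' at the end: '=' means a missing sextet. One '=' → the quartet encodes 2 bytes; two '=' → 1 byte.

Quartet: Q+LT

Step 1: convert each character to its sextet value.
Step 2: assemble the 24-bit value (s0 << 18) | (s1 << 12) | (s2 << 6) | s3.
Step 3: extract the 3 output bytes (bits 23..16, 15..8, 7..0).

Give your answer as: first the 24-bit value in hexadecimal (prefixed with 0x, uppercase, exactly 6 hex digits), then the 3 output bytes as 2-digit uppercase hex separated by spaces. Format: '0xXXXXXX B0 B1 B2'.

Sextets: Q=16, +=62, L=11, T=19
24-bit: (16<<18) | (62<<12) | (11<<6) | 19
      = 0x400000 | 0x03E000 | 0x0002C0 | 0x000013
      = 0x43E2D3
Bytes: (v>>16)&0xFF=43, (v>>8)&0xFF=E2, v&0xFF=D3

Answer: 0x43E2D3 43 E2 D3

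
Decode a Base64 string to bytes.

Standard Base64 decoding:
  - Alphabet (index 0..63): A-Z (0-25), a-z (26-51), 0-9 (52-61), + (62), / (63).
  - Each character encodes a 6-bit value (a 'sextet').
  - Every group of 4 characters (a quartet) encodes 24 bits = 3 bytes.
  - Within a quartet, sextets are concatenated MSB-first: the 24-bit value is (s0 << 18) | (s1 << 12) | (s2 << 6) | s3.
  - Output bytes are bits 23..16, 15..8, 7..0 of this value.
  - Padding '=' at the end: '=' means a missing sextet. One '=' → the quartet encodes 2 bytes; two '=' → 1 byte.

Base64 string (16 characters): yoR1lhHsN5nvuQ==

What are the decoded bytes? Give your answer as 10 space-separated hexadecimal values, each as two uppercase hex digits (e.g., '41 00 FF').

Answer: CA 84 75 96 11 EC 37 99 EF B9

Derivation:
After char 0 ('y'=50): chars_in_quartet=1 acc=0x32 bytes_emitted=0
After char 1 ('o'=40): chars_in_quartet=2 acc=0xCA8 bytes_emitted=0
After char 2 ('R'=17): chars_in_quartet=3 acc=0x32A11 bytes_emitted=0
After char 3 ('1'=53): chars_in_quartet=4 acc=0xCA8475 -> emit CA 84 75, reset; bytes_emitted=3
After char 4 ('l'=37): chars_in_quartet=1 acc=0x25 bytes_emitted=3
After char 5 ('h'=33): chars_in_quartet=2 acc=0x961 bytes_emitted=3
After char 6 ('H'=7): chars_in_quartet=3 acc=0x25847 bytes_emitted=3
After char 7 ('s'=44): chars_in_quartet=4 acc=0x9611EC -> emit 96 11 EC, reset; bytes_emitted=6
After char 8 ('N'=13): chars_in_quartet=1 acc=0xD bytes_emitted=6
After char 9 ('5'=57): chars_in_quartet=2 acc=0x379 bytes_emitted=6
After char 10 ('n'=39): chars_in_quartet=3 acc=0xDE67 bytes_emitted=6
After char 11 ('v'=47): chars_in_quartet=4 acc=0x3799EF -> emit 37 99 EF, reset; bytes_emitted=9
After char 12 ('u'=46): chars_in_quartet=1 acc=0x2E bytes_emitted=9
After char 13 ('Q'=16): chars_in_quartet=2 acc=0xB90 bytes_emitted=9
Padding '==': partial quartet acc=0xB90 -> emit B9; bytes_emitted=10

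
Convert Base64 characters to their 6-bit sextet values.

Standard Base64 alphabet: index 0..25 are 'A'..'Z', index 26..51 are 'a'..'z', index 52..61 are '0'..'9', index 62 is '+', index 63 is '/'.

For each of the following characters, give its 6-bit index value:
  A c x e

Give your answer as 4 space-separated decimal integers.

'A': A..Z range, ord('A') − ord('A') = 0
'c': a..z range, 26 + ord('c') − ord('a') = 28
'x': a..z range, 26 + ord('x') − ord('a') = 49
'e': a..z range, 26 + ord('e') − ord('a') = 30

Answer: 0 28 49 30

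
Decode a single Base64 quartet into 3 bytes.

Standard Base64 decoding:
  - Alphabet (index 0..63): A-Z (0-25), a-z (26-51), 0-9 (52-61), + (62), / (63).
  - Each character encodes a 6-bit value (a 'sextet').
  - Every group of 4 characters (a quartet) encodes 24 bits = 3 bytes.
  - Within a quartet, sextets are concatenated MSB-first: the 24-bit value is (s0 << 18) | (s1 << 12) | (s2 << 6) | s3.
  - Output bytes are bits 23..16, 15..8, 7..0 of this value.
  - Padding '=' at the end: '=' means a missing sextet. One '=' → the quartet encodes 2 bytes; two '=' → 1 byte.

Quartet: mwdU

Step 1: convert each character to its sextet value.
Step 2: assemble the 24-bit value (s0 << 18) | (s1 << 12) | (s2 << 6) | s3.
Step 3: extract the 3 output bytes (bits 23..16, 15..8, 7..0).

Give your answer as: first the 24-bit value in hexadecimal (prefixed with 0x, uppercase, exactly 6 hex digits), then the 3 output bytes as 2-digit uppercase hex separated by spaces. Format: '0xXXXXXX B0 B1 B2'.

Sextets: m=38, w=48, d=29, U=20
24-bit: (38<<18) | (48<<12) | (29<<6) | 20
      = 0x980000 | 0x030000 | 0x000740 | 0x000014
      = 0x9B0754
Bytes: (v>>16)&0xFF=9B, (v>>8)&0xFF=07, v&0xFF=54

Answer: 0x9B0754 9B 07 54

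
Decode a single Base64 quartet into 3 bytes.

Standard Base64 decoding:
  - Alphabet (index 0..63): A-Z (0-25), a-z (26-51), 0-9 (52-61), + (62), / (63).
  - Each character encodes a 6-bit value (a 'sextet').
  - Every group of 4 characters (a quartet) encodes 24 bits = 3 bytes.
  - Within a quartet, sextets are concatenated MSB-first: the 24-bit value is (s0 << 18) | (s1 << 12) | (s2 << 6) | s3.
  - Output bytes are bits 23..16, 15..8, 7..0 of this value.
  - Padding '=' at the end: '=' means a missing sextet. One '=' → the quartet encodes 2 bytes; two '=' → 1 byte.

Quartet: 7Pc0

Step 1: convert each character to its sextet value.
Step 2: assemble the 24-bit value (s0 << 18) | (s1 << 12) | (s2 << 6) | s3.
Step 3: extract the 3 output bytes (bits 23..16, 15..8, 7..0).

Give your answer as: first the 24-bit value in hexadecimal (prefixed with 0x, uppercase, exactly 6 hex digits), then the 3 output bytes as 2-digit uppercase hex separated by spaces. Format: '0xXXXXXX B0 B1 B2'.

Answer: 0xECF734 EC F7 34

Derivation:
Sextets: 7=59, P=15, c=28, 0=52
24-bit: (59<<18) | (15<<12) | (28<<6) | 52
      = 0xEC0000 | 0x00F000 | 0x000700 | 0x000034
      = 0xECF734
Bytes: (v>>16)&0xFF=EC, (v>>8)&0xFF=F7, v&0xFF=34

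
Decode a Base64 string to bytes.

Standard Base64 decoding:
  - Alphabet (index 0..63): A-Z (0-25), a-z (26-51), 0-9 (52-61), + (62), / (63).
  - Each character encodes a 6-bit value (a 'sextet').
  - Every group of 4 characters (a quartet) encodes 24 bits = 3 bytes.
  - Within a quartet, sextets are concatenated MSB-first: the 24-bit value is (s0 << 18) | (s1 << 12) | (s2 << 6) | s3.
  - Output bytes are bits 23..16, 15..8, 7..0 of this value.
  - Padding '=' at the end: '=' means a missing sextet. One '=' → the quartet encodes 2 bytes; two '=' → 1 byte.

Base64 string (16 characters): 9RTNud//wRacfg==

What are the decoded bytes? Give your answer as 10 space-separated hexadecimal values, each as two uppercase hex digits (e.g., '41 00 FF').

After char 0 ('9'=61): chars_in_quartet=1 acc=0x3D bytes_emitted=0
After char 1 ('R'=17): chars_in_quartet=2 acc=0xF51 bytes_emitted=0
After char 2 ('T'=19): chars_in_quartet=3 acc=0x3D453 bytes_emitted=0
After char 3 ('N'=13): chars_in_quartet=4 acc=0xF514CD -> emit F5 14 CD, reset; bytes_emitted=3
After char 4 ('u'=46): chars_in_quartet=1 acc=0x2E bytes_emitted=3
After char 5 ('d'=29): chars_in_quartet=2 acc=0xB9D bytes_emitted=3
After char 6 ('/'=63): chars_in_quartet=3 acc=0x2E77F bytes_emitted=3
After char 7 ('/'=63): chars_in_quartet=4 acc=0xB9DFFF -> emit B9 DF FF, reset; bytes_emitted=6
After char 8 ('w'=48): chars_in_quartet=1 acc=0x30 bytes_emitted=6
After char 9 ('R'=17): chars_in_quartet=2 acc=0xC11 bytes_emitted=6
After char 10 ('a'=26): chars_in_quartet=3 acc=0x3045A bytes_emitted=6
After char 11 ('c'=28): chars_in_quartet=4 acc=0xC1169C -> emit C1 16 9C, reset; bytes_emitted=9
After char 12 ('f'=31): chars_in_quartet=1 acc=0x1F bytes_emitted=9
After char 13 ('g'=32): chars_in_quartet=2 acc=0x7E0 bytes_emitted=9
Padding '==': partial quartet acc=0x7E0 -> emit 7E; bytes_emitted=10

Answer: F5 14 CD B9 DF FF C1 16 9C 7E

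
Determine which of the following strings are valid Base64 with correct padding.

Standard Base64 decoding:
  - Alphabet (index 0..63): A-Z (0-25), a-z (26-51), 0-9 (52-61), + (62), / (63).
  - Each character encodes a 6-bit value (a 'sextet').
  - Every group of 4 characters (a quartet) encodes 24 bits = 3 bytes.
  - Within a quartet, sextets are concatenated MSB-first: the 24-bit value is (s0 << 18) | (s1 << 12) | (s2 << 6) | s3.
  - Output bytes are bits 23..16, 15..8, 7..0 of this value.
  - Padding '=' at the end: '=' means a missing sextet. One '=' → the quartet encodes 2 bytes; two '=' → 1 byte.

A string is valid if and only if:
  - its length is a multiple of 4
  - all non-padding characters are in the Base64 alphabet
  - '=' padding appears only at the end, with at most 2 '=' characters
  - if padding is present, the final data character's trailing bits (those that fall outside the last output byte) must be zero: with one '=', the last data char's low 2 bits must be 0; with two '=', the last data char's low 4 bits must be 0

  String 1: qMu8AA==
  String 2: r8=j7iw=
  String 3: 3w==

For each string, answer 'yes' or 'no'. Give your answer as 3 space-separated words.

Answer: yes no yes

Derivation:
String 1: 'qMu8AA==' → valid
String 2: 'r8=j7iw=' → invalid (bad char(s): ['=']; '=' in middle)
String 3: '3w==' → valid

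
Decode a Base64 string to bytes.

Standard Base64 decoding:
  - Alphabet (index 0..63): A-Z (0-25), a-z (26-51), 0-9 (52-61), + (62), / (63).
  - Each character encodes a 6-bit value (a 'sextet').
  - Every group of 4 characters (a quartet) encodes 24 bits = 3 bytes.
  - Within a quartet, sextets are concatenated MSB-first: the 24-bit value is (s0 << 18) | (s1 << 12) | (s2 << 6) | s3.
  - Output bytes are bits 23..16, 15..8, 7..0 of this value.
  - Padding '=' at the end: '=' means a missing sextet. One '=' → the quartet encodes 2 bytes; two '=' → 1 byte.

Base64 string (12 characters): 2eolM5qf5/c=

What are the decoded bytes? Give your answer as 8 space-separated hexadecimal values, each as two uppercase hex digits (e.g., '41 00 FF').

Answer: D9 EA 25 33 9A 9F E7 F7

Derivation:
After char 0 ('2'=54): chars_in_quartet=1 acc=0x36 bytes_emitted=0
After char 1 ('e'=30): chars_in_quartet=2 acc=0xD9E bytes_emitted=0
After char 2 ('o'=40): chars_in_quartet=3 acc=0x367A8 bytes_emitted=0
After char 3 ('l'=37): chars_in_quartet=4 acc=0xD9EA25 -> emit D9 EA 25, reset; bytes_emitted=3
After char 4 ('M'=12): chars_in_quartet=1 acc=0xC bytes_emitted=3
After char 5 ('5'=57): chars_in_quartet=2 acc=0x339 bytes_emitted=3
After char 6 ('q'=42): chars_in_quartet=3 acc=0xCE6A bytes_emitted=3
After char 7 ('f'=31): chars_in_quartet=4 acc=0x339A9F -> emit 33 9A 9F, reset; bytes_emitted=6
After char 8 ('5'=57): chars_in_quartet=1 acc=0x39 bytes_emitted=6
After char 9 ('/'=63): chars_in_quartet=2 acc=0xE7F bytes_emitted=6
After char 10 ('c'=28): chars_in_quartet=3 acc=0x39FDC bytes_emitted=6
Padding '=': partial quartet acc=0x39FDC -> emit E7 F7; bytes_emitted=8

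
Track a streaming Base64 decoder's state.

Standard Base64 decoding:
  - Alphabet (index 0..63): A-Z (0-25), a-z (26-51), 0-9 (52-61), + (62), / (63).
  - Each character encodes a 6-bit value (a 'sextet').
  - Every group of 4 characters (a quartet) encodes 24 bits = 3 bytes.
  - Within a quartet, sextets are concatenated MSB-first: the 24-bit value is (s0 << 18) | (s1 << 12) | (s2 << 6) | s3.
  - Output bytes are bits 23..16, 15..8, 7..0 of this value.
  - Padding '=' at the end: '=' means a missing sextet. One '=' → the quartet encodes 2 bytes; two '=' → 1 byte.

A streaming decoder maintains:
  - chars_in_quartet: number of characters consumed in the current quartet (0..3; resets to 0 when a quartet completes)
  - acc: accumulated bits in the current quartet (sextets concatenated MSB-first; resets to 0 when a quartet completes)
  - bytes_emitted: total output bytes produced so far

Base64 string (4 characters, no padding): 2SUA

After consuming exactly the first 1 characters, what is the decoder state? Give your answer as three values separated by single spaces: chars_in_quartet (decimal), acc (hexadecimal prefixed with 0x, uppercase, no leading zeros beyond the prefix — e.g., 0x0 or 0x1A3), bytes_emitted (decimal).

After char 0 ('2'=54): chars_in_quartet=1 acc=0x36 bytes_emitted=0

Answer: 1 0x36 0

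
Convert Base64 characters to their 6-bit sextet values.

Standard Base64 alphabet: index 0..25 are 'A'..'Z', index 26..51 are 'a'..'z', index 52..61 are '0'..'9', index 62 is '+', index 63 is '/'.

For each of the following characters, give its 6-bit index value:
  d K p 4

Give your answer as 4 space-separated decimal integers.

'd': a..z range, 26 + ord('d') − ord('a') = 29
'K': A..Z range, ord('K') − ord('A') = 10
'p': a..z range, 26 + ord('p') − ord('a') = 41
'4': 0..9 range, 52 + ord('4') − ord('0') = 56

Answer: 29 10 41 56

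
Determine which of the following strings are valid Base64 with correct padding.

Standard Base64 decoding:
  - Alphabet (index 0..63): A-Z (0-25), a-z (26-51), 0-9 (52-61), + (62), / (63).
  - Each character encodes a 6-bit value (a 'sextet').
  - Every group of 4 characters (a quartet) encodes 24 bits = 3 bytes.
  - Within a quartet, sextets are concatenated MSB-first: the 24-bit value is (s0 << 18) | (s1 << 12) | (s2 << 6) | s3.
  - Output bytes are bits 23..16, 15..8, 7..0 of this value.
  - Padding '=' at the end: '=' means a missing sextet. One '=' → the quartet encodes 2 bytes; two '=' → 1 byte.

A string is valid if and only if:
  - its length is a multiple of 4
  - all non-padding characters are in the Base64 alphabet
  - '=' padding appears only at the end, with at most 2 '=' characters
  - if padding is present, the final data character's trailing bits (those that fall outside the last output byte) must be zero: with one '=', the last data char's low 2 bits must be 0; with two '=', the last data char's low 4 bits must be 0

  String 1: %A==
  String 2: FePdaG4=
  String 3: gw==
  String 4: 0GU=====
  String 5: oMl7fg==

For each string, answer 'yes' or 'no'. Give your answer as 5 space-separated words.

String 1: '%A==' → invalid (bad char(s): ['%'])
String 2: 'FePdaG4=' → valid
String 3: 'gw==' → valid
String 4: '0GU=====' → invalid (5 pad chars (max 2))
String 5: 'oMl7fg==' → valid

Answer: no yes yes no yes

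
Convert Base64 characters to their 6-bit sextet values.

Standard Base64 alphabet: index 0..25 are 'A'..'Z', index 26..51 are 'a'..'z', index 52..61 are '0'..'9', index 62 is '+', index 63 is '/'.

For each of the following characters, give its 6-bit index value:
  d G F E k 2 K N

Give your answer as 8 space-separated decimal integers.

Answer: 29 6 5 4 36 54 10 13

Derivation:
'd': a..z range, 26 + ord('d') − ord('a') = 29
'G': A..Z range, ord('G') − ord('A') = 6
'F': A..Z range, ord('F') − ord('A') = 5
'E': A..Z range, ord('E') − ord('A') = 4
'k': a..z range, 26 + ord('k') − ord('a') = 36
'2': 0..9 range, 52 + ord('2') − ord('0') = 54
'K': A..Z range, ord('K') − ord('A') = 10
'N': A..Z range, ord('N') − ord('A') = 13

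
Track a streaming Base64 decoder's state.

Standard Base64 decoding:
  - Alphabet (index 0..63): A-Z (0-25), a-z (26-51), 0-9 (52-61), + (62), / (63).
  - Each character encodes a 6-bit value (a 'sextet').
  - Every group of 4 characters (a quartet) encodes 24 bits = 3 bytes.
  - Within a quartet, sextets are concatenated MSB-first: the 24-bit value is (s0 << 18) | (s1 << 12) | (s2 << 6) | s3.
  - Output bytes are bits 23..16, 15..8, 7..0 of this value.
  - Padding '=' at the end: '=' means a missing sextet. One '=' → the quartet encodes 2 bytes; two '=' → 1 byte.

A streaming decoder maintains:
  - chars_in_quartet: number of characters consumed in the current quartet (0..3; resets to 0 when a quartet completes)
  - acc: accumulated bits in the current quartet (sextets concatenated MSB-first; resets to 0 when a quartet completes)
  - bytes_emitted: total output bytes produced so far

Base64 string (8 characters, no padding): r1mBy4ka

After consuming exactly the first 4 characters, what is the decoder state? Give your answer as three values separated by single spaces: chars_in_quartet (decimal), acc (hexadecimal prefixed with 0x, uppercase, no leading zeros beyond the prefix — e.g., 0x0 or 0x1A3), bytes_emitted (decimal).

After char 0 ('r'=43): chars_in_quartet=1 acc=0x2B bytes_emitted=0
After char 1 ('1'=53): chars_in_quartet=2 acc=0xAF5 bytes_emitted=0
After char 2 ('m'=38): chars_in_quartet=3 acc=0x2BD66 bytes_emitted=0
After char 3 ('B'=1): chars_in_quartet=4 acc=0xAF5981 -> emit AF 59 81, reset; bytes_emitted=3

Answer: 0 0x0 3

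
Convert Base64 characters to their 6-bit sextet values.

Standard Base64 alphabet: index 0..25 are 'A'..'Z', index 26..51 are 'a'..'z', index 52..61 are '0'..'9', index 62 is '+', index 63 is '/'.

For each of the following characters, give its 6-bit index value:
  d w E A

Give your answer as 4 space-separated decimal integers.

Answer: 29 48 4 0

Derivation:
'd': a..z range, 26 + ord('d') − ord('a') = 29
'w': a..z range, 26 + ord('w') − ord('a') = 48
'E': A..Z range, ord('E') − ord('A') = 4
'A': A..Z range, ord('A') − ord('A') = 0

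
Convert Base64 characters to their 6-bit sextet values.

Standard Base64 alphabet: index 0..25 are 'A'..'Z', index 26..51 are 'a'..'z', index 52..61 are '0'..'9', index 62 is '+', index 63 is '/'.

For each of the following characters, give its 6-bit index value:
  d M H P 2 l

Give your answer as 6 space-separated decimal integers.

Answer: 29 12 7 15 54 37

Derivation:
'd': a..z range, 26 + ord('d') − ord('a') = 29
'M': A..Z range, ord('M') − ord('A') = 12
'H': A..Z range, ord('H') − ord('A') = 7
'P': A..Z range, ord('P') − ord('A') = 15
'2': 0..9 range, 52 + ord('2') − ord('0') = 54
'l': a..z range, 26 + ord('l') − ord('a') = 37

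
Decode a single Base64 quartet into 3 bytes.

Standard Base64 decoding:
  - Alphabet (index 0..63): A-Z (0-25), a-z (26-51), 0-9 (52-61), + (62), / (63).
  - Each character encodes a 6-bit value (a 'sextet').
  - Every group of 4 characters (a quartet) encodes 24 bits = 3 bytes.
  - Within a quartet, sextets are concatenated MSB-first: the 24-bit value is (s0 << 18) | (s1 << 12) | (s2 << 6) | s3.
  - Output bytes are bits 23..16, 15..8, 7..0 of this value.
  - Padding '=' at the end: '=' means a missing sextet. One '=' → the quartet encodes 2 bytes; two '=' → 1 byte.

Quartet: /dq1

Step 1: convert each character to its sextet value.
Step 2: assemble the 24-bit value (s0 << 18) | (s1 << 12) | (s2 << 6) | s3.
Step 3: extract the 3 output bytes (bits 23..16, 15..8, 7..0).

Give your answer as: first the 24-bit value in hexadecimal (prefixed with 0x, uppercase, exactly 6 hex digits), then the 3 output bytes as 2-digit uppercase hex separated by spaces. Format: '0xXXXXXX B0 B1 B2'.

Answer: 0xFDDAB5 FD DA B5

Derivation:
Sextets: /=63, d=29, q=42, 1=53
24-bit: (63<<18) | (29<<12) | (42<<6) | 53
      = 0xFC0000 | 0x01D000 | 0x000A80 | 0x000035
      = 0xFDDAB5
Bytes: (v>>16)&0xFF=FD, (v>>8)&0xFF=DA, v&0xFF=B5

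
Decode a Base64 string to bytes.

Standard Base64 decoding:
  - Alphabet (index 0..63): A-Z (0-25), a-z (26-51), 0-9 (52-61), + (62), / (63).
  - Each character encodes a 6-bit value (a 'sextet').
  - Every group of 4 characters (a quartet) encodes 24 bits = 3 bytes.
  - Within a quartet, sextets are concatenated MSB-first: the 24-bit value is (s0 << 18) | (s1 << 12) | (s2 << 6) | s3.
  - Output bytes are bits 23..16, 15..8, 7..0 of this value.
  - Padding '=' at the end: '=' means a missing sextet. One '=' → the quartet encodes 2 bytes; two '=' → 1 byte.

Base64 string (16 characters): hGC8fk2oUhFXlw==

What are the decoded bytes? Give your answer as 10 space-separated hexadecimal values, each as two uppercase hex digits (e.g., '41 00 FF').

Answer: 84 60 BC 7E 4D A8 52 11 57 97

Derivation:
After char 0 ('h'=33): chars_in_quartet=1 acc=0x21 bytes_emitted=0
After char 1 ('G'=6): chars_in_quartet=2 acc=0x846 bytes_emitted=0
After char 2 ('C'=2): chars_in_quartet=3 acc=0x21182 bytes_emitted=0
After char 3 ('8'=60): chars_in_quartet=4 acc=0x8460BC -> emit 84 60 BC, reset; bytes_emitted=3
After char 4 ('f'=31): chars_in_quartet=1 acc=0x1F bytes_emitted=3
After char 5 ('k'=36): chars_in_quartet=2 acc=0x7E4 bytes_emitted=3
After char 6 ('2'=54): chars_in_quartet=3 acc=0x1F936 bytes_emitted=3
After char 7 ('o'=40): chars_in_quartet=4 acc=0x7E4DA8 -> emit 7E 4D A8, reset; bytes_emitted=6
After char 8 ('U'=20): chars_in_quartet=1 acc=0x14 bytes_emitted=6
After char 9 ('h'=33): chars_in_quartet=2 acc=0x521 bytes_emitted=6
After char 10 ('F'=5): chars_in_quartet=3 acc=0x14845 bytes_emitted=6
After char 11 ('X'=23): chars_in_quartet=4 acc=0x521157 -> emit 52 11 57, reset; bytes_emitted=9
After char 12 ('l'=37): chars_in_quartet=1 acc=0x25 bytes_emitted=9
After char 13 ('w'=48): chars_in_quartet=2 acc=0x970 bytes_emitted=9
Padding '==': partial quartet acc=0x970 -> emit 97; bytes_emitted=10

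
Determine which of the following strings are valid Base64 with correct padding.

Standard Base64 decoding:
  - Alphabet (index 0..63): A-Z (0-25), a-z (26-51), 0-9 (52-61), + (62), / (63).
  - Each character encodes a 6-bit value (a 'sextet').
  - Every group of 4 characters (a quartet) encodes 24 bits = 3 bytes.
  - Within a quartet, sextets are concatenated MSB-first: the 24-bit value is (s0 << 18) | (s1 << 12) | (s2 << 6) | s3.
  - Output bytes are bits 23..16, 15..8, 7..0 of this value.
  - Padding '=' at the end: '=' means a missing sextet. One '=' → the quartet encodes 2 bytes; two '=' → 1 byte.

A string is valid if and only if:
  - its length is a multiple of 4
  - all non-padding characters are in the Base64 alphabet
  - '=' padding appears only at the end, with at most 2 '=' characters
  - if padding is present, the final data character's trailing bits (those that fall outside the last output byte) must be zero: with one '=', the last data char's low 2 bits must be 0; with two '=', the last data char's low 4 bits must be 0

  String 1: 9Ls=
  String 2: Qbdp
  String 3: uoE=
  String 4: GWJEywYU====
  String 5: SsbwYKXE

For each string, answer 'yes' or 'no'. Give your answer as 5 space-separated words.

Answer: yes yes yes no yes

Derivation:
String 1: '9Ls=' → valid
String 2: 'Qbdp' → valid
String 3: 'uoE=' → valid
String 4: 'GWJEywYU====' → invalid (4 pad chars (max 2))
String 5: 'SsbwYKXE' → valid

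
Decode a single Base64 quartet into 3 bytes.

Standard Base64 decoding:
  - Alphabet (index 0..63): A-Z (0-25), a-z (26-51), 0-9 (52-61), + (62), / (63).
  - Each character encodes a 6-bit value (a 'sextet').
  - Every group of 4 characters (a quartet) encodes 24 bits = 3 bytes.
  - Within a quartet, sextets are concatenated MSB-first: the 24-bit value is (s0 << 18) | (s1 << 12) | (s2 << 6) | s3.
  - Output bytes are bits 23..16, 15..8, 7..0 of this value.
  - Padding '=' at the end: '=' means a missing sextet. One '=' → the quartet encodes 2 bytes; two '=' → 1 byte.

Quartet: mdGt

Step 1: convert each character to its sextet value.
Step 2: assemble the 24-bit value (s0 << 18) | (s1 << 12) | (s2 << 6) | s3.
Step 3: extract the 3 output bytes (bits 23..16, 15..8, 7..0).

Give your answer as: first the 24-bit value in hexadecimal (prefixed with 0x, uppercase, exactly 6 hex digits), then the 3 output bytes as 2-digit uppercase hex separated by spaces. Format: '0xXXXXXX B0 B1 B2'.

Sextets: m=38, d=29, G=6, t=45
24-bit: (38<<18) | (29<<12) | (6<<6) | 45
      = 0x980000 | 0x01D000 | 0x000180 | 0x00002D
      = 0x99D1AD
Bytes: (v>>16)&0xFF=99, (v>>8)&0xFF=D1, v&0xFF=AD

Answer: 0x99D1AD 99 D1 AD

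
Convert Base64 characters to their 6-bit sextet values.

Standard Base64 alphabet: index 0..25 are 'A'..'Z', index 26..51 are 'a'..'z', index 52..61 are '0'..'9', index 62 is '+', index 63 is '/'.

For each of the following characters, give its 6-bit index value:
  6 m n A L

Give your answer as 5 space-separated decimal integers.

'6': 0..9 range, 52 + ord('6') − ord('0') = 58
'm': a..z range, 26 + ord('m') − ord('a') = 38
'n': a..z range, 26 + ord('n') − ord('a') = 39
'A': A..Z range, ord('A') − ord('A') = 0
'L': A..Z range, ord('L') − ord('A') = 11

Answer: 58 38 39 0 11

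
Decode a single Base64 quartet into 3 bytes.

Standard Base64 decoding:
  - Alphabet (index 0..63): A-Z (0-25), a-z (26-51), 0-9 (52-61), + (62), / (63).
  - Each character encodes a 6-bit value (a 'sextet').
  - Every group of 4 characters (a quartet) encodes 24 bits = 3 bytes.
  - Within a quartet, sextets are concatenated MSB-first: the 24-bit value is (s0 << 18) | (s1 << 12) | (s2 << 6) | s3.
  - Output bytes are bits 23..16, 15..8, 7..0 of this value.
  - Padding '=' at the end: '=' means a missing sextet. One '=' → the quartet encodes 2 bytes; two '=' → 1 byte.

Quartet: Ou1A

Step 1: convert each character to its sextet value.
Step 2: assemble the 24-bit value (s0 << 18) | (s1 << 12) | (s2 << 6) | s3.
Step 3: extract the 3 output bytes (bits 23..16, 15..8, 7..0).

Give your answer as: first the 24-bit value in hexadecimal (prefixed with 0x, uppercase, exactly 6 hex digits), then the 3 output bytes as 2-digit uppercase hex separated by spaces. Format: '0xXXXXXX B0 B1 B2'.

Sextets: O=14, u=46, 1=53, A=0
24-bit: (14<<18) | (46<<12) | (53<<6) | 0
      = 0x380000 | 0x02E000 | 0x000D40 | 0x000000
      = 0x3AED40
Bytes: (v>>16)&0xFF=3A, (v>>8)&0xFF=ED, v&0xFF=40

Answer: 0x3AED40 3A ED 40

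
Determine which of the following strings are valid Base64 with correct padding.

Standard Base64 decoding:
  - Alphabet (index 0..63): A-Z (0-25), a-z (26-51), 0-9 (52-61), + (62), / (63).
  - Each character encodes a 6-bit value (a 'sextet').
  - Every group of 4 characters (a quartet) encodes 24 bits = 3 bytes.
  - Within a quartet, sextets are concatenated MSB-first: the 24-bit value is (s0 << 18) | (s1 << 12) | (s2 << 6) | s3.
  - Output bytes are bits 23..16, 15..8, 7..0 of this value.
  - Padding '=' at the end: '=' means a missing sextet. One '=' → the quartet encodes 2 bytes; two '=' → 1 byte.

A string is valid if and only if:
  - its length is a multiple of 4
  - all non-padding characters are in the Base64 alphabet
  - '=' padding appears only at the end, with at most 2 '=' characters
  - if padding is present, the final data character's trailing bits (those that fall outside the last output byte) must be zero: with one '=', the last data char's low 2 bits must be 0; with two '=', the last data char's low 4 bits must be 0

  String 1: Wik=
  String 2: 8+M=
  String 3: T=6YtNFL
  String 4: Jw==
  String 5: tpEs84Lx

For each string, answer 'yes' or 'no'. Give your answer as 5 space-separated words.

Answer: yes yes no yes yes

Derivation:
String 1: 'Wik=' → valid
String 2: '8+M=' → valid
String 3: 'T=6YtNFL' → invalid (bad char(s): ['=']; '=' in middle)
String 4: 'Jw==' → valid
String 5: 'tpEs84Lx' → valid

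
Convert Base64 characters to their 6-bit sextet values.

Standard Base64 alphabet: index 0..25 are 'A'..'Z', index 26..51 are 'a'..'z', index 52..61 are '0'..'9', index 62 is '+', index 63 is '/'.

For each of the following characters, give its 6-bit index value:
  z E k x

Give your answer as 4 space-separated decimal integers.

'z': a..z range, 26 + ord('z') − ord('a') = 51
'E': A..Z range, ord('E') − ord('A') = 4
'k': a..z range, 26 + ord('k') − ord('a') = 36
'x': a..z range, 26 + ord('x') − ord('a') = 49

Answer: 51 4 36 49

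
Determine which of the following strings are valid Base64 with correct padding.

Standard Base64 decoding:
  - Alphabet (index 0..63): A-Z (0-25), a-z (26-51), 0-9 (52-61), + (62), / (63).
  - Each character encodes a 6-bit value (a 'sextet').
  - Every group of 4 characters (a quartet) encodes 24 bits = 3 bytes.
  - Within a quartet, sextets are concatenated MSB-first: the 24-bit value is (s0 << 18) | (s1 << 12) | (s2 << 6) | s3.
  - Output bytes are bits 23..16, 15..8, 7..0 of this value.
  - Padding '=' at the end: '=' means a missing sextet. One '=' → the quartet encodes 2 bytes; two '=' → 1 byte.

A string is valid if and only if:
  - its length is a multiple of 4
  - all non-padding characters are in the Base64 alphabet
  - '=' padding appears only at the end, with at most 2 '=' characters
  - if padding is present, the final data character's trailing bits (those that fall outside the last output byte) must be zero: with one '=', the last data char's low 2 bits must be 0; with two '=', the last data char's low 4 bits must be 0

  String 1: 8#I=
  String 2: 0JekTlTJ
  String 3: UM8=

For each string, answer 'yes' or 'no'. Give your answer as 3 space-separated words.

Answer: no yes yes

Derivation:
String 1: '8#I=' → invalid (bad char(s): ['#'])
String 2: '0JekTlTJ' → valid
String 3: 'UM8=' → valid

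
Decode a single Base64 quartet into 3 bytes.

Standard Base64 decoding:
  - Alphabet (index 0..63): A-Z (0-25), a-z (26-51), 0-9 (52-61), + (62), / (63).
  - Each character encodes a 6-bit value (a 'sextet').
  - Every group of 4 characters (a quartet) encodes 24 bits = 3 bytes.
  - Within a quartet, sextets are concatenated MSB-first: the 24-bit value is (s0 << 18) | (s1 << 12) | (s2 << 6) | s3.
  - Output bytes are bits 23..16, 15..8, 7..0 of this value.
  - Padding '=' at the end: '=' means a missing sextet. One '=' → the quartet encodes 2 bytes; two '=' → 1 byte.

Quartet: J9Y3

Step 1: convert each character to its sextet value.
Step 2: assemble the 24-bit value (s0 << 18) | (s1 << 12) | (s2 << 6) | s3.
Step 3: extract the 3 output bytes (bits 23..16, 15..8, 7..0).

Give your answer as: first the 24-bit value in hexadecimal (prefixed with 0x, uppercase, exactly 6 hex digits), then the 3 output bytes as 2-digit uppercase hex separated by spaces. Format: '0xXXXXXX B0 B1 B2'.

Answer: 0x27D637 27 D6 37

Derivation:
Sextets: J=9, 9=61, Y=24, 3=55
24-bit: (9<<18) | (61<<12) | (24<<6) | 55
      = 0x240000 | 0x03D000 | 0x000600 | 0x000037
      = 0x27D637
Bytes: (v>>16)&0xFF=27, (v>>8)&0xFF=D6, v&0xFF=37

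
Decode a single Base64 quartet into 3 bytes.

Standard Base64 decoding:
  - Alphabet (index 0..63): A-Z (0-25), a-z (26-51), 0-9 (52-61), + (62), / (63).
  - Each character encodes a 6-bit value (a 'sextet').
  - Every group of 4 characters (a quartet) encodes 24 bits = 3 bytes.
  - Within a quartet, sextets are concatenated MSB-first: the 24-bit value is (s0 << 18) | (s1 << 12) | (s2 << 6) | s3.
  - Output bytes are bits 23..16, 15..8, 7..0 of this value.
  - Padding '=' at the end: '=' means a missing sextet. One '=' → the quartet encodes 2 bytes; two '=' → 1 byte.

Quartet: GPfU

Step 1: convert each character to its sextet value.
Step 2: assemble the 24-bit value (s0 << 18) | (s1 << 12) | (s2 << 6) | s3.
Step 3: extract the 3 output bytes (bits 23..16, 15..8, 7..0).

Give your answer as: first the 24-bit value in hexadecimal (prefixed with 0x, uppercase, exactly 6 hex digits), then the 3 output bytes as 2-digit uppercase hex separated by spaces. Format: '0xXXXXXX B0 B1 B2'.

Sextets: G=6, P=15, f=31, U=20
24-bit: (6<<18) | (15<<12) | (31<<6) | 20
      = 0x180000 | 0x00F000 | 0x0007C0 | 0x000014
      = 0x18F7D4
Bytes: (v>>16)&0xFF=18, (v>>8)&0xFF=F7, v&0xFF=D4

Answer: 0x18F7D4 18 F7 D4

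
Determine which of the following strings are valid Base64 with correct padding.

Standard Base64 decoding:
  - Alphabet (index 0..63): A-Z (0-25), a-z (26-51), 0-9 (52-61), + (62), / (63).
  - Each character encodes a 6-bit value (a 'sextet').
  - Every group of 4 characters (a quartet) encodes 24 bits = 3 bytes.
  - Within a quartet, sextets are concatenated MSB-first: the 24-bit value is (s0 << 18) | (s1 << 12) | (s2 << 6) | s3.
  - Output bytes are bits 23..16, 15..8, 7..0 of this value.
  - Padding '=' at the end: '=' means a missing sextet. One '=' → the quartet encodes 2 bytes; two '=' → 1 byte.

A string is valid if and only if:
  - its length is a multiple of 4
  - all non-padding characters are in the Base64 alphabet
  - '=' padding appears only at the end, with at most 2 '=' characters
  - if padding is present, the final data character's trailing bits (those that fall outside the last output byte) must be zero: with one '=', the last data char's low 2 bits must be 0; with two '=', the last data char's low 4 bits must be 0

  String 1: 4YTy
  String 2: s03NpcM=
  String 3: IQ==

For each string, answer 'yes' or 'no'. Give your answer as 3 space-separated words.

String 1: '4YTy' → valid
String 2: 's03NpcM=' → valid
String 3: 'IQ==' → valid

Answer: yes yes yes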